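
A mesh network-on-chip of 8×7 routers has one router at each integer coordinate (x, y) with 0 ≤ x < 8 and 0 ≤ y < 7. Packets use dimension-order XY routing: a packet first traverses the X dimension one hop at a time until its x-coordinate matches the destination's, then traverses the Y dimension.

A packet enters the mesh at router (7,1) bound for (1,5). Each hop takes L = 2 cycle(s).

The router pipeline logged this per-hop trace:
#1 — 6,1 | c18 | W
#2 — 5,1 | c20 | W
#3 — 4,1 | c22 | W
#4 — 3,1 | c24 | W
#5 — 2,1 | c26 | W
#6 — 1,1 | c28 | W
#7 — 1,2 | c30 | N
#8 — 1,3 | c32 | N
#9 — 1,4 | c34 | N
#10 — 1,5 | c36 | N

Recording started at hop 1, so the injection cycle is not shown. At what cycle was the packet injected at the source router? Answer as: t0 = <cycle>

t0 = 16

cyc[1] = 18 and cyc[k] = t0 + k·L for every k.
Therefore t0 = 18 − L = 16.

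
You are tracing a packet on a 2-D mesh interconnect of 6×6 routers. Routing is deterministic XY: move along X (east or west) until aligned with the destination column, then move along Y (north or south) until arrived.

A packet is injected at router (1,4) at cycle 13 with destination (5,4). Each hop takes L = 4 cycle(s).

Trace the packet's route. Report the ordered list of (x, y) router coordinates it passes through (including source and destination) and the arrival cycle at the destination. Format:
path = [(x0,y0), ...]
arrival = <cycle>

  0. router=(1,4) cycle=13 (inject)
  1. router=(2,4) cycle=17 dir=E
  2. router=(3,4) cycle=21 dir=E
  3. router=(4,4) cycle=25 dir=E
  4. router=(5,4) cycle=29 dir=E

path = [(1,4), (2,4), (3,4), (4,4), (5,4)]
arrival = 29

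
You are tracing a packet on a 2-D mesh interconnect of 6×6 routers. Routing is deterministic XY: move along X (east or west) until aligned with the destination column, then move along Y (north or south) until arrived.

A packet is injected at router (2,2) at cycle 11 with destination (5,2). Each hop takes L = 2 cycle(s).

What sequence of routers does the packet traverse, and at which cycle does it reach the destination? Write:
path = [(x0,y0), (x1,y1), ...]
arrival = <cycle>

path = [(2,2), (3,2), (4,2), (5,2)]
arrival = 17

[0] x=2 y=2 t=11
[1] x=3 y=2 t=13 →E
[2] x=4 y=2 t=15 →E
[3] x=5 y=2 t=17 →E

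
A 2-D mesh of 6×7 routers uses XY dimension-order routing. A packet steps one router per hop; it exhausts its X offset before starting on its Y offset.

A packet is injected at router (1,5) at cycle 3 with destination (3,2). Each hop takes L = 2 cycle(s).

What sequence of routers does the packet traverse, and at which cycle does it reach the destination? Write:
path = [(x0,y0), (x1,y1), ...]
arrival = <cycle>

src (1,5)  cyc=3
E→(2,5)  cyc=5
E→(3,5)  cyc=7
S→(3,4)  cyc=9
S→(3,3)  cyc=11
S→(3,2)  cyc=13

path = [(1,5), (2,5), (3,5), (3,4), (3,3), (3,2)]
arrival = 13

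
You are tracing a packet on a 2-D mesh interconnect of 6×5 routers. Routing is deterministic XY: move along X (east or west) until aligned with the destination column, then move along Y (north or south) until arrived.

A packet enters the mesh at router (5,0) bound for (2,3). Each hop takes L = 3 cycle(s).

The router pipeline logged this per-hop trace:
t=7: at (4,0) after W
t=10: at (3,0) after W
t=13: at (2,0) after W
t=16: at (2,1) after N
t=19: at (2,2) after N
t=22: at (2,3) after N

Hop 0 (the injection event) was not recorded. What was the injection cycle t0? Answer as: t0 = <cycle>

t0 = 4

cyc[1] = 7 and cyc[k] = t0 + k·L for every k.
So t0 = 7 − 1·3 = 4.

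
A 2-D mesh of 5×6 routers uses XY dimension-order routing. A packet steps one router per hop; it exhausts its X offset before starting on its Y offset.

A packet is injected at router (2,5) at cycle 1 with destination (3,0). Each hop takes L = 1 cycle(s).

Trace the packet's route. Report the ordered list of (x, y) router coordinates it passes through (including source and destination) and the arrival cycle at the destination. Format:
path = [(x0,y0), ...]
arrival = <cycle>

path = [(2,5), (3,5), (3,4), (3,3), (3,2), (3,1), (3,0)]
arrival = 7

src (2,5)  cyc=1
E→(3,5)  cyc=2
S→(3,4)  cyc=3
S→(3,3)  cyc=4
S→(3,2)  cyc=5
S→(3,1)  cyc=6
S→(3,0)  cyc=7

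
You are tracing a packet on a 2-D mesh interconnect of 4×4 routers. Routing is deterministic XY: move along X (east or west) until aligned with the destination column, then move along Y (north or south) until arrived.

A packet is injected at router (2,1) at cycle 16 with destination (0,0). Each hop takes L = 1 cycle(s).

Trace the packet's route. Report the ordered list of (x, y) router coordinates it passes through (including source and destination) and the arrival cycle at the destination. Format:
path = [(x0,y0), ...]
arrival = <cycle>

path = [(2,1), (1,1), (0,1), (0,0)]
arrival = 19

t=16: at (2,1)
t=17: at (1,1) after W
t=18: at (0,1) after W
t=19: at (0,0) after S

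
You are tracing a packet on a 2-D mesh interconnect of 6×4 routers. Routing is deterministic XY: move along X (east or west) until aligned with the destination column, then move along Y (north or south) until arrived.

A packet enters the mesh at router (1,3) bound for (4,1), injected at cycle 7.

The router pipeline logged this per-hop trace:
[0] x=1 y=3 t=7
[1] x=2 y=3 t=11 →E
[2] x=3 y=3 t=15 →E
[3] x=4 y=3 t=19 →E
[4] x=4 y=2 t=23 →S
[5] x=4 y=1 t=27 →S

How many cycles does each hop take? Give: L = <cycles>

cyc[1] − cyc[0] = 11 − 7 = 4.
One hop costs L cycles, so L = 4.

L = 4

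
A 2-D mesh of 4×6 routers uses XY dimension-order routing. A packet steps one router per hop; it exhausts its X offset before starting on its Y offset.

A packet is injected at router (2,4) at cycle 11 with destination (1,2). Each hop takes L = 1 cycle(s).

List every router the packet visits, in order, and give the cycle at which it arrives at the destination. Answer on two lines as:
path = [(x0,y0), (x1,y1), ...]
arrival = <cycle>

[0] x=2 y=4 t=11
[1] x=1 y=4 t=12 →W
[2] x=1 y=3 t=13 →S
[3] x=1 y=2 t=14 →S

path = [(2,4), (1,4), (1,3), (1,2)]
arrival = 14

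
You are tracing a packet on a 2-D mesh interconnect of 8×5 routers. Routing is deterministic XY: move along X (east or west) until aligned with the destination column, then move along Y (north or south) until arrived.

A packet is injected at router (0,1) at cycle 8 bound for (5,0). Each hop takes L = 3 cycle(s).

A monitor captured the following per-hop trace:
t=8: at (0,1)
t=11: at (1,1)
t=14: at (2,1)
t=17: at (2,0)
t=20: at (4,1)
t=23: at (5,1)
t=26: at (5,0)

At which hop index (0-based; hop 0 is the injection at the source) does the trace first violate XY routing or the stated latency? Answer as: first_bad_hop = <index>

  1: Δx=+1 Δy=+0 Δt=3 [ok]
  2: Δx=+1 Δy=+0 Δt=3 [ok]
  3: Δx=+0 Δy=-1 Δt=3 [BAD: Y-move but x=2≠5]

first_bad_hop = 3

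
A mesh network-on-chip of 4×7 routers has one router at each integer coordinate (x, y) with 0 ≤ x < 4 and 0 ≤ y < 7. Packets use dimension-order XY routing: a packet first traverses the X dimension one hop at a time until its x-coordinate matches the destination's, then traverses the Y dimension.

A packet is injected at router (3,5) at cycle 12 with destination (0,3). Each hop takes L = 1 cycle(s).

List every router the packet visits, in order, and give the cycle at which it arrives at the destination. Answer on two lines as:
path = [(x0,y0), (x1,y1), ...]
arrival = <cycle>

path = [(3,5), (2,5), (1,5), (0,5), (0,4), (0,3)]
arrival = 17

#0 — 3,5 | c12
#1 — 2,5 | c13 | W
#2 — 1,5 | c14 | W
#3 — 0,5 | c15 | W
#4 — 0,4 | c16 | S
#5 — 0,3 | c17 | S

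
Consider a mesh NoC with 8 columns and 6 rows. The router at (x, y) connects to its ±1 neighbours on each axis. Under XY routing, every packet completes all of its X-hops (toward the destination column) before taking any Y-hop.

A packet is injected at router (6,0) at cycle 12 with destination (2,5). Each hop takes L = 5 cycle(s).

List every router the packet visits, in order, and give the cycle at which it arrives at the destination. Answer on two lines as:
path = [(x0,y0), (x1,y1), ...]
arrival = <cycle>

  0. router=(6,0) cycle=12 (inject)
  1. router=(5,0) cycle=17 dir=W
  2. router=(4,0) cycle=22 dir=W
  3. router=(3,0) cycle=27 dir=W
  4. router=(2,0) cycle=32 dir=W
  5. router=(2,1) cycle=37 dir=N
  6. router=(2,2) cycle=42 dir=N
  7. router=(2,3) cycle=47 dir=N
  8. router=(2,4) cycle=52 dir=N
  9. router=(2,5) cycle=57 dir=N

path = [(6,0), (5,0), (4,0), (3,0), (2,0), (2,1), (2,2), (2,3), (2,4), (2,5)]
arrival = 57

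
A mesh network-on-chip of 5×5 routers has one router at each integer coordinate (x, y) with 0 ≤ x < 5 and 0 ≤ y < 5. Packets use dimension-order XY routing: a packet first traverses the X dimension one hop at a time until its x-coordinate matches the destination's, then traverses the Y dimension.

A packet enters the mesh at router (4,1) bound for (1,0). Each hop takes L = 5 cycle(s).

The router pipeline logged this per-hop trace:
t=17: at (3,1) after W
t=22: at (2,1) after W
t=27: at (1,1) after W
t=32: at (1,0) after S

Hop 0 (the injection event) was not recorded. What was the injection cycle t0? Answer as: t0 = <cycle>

The first recorded entry is hop 1 at cycle 17.
Therefore t0 = 17 − L = 12.

t0 = 12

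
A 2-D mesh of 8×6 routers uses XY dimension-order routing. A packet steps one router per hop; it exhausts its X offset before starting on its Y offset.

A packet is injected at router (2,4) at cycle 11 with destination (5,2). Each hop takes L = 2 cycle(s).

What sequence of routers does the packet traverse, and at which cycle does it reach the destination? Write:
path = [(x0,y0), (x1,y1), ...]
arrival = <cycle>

path = [(2,4), (3,4), (4,4), (5,4), (5,3), (5,2)]
arrival = 21

#0 — 2,4 | c11
#1 — 3,4 | c13 | E
#2 — 4,4 | c15 | E
#3 — 5,4 | c17 | E
#4 — 5,3 | c19 | S
#5 — 5,2 | c21 | S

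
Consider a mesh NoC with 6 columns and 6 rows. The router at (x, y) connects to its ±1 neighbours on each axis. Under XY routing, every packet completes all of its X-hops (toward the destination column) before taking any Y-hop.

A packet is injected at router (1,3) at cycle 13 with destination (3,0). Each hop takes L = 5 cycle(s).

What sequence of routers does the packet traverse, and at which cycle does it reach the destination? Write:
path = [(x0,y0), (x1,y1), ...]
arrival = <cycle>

  0. router=(1,3) cycle=13 (inject)
  1. router=(2,3) cycle=18 dir=E
  2. router=(3,3) cycle=23 dir=E
  3. router=(3,2) cycle=28 dir=S
  4. router=(3,1) cycle=33 dir=S
  5. router=(3,0) cycle=38 dir=S

path = [(1,3), (2,3), (3,3), (3,2), (3,1), (3,0)]
arrival = 38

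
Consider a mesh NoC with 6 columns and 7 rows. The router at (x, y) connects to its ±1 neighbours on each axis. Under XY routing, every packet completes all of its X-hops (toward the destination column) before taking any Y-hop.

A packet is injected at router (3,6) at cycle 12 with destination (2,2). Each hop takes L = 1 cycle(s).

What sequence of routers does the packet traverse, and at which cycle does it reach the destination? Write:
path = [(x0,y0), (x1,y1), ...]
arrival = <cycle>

  0. router=(3,6) cycle=12 (inject)
  1. router=(2,6) cycle=13 dir=W
  2. router=(2,5) cycle=14 dir=S
  3. router=(2,4) cycle=15 dir=S
  4. router=(2,3) cycle=16 dir=S
  5. router=(2,2) cycle=17 dir=S

path = [(3,6), (2,6), (2,5), (2,4), (2,3), (2,2)]
arrival = 17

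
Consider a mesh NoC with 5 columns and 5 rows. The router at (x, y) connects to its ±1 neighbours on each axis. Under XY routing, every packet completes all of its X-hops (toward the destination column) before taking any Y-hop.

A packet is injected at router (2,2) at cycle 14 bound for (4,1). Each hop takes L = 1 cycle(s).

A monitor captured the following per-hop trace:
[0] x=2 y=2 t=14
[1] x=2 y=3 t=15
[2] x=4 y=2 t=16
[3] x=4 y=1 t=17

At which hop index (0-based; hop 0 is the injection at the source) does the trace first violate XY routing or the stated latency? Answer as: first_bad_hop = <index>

first_bad_hop = 1

  1: Δx=+0 Δy=+1 Δt=1 [BAD: Y-move but x=2≠4]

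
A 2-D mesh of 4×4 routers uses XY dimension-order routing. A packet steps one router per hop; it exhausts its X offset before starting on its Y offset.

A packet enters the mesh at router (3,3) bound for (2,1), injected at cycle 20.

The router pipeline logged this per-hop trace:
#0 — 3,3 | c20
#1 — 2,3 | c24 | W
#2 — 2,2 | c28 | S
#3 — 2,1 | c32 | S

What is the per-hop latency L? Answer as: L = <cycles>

Δcyc across hop 0→1: 24 − 20 = 4.
Per-hop latency L = Δcyc = 4.

L = 4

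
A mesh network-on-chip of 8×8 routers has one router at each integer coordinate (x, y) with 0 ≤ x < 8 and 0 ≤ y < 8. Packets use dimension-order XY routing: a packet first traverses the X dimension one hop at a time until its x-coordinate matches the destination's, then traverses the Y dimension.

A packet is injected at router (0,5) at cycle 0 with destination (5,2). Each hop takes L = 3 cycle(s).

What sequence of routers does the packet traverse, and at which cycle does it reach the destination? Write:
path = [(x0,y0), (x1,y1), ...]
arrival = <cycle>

t=0: at (0,5)
t=3: at (1,5) after E
t=6: at (2,5) after E
t=9: at (3,5) after E
t=12: at (4,5) after E
t=15: at (5,5) after E
t=18: at (5,4) after S
t=21: at (5,3) after S
t=24: at (5,2) after S

path = [(0,5), (1,5), (2,5), (3,5), (4,5), (5,5), (5,4), (5,3), (5,2)]
arrival = 24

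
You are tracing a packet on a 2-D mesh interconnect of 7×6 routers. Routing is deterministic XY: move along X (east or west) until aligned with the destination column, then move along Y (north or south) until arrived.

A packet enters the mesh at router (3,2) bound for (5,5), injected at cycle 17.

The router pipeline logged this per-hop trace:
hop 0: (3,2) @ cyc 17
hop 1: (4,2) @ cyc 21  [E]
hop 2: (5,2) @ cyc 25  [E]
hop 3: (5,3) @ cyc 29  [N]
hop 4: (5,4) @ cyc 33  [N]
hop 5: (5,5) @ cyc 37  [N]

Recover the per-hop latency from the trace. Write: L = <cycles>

Between hops 0 and 1 the cycle counter advances 21 − 17 = 4.
That increment is L by definition: L = 4.

L = 4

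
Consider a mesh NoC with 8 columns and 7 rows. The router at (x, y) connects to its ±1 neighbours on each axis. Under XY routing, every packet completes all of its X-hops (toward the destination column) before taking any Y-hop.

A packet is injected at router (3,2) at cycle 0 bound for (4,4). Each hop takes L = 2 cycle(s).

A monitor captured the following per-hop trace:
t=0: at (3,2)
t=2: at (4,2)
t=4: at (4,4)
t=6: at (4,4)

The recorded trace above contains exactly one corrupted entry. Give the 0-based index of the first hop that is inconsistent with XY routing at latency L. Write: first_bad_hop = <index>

first_bad_hop = 2

[1] (+1,+0) / 2c ⇒ ok
[2] (+0,+2) / 2c ⇒ BAD: non-unit step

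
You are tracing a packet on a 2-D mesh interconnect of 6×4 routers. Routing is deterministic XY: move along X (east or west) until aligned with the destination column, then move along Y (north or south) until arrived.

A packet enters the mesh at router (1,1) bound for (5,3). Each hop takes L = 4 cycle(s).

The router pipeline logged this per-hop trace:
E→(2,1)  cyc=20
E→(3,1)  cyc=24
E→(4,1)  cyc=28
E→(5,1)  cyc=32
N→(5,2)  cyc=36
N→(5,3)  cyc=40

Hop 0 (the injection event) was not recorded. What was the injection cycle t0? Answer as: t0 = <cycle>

cyc[1] = 20 and cyc[k] = t0 + k·L for every k.
So t0 = 20 − 1·4 = 16.

t0 = 16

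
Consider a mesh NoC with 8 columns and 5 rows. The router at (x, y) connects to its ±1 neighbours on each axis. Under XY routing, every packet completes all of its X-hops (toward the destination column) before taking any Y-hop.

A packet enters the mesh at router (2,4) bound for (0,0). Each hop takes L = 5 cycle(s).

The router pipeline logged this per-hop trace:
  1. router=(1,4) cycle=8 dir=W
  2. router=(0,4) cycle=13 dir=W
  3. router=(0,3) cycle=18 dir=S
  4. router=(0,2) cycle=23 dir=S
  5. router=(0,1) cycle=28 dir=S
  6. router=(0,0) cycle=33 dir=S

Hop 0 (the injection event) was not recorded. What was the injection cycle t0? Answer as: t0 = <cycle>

t0 = 3

Hop 1 reached at cycle 8; hop k is at t0 + k·L.
t0 = cyc[1] − L = 8 − 5 = 3.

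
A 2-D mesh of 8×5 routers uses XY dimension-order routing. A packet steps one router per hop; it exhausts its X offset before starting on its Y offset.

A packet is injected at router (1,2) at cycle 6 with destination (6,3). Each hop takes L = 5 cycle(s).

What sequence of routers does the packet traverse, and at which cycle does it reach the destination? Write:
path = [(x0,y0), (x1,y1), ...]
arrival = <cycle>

path = [(1,2), (2,2), (3,2), (4,2), (5,2), (6,2), (6,3)]
arrival = 36

#0 — 1,2 | c6
#1 — 2,2 | c11 | E
#2 — 3,2 | c16 | E
#3 — 4,2 | c21 | E
#4 — 5,2 | c26 | E
#5 — 6,2 | c31 | E
#6 — 6,3 | c36 | N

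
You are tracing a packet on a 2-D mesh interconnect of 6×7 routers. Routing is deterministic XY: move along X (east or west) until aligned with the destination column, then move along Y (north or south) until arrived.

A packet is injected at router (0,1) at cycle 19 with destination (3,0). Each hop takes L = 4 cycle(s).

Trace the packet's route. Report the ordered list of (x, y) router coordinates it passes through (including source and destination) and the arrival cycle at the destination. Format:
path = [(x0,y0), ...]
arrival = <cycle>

path = [(0,1), (1,1), (2,1), (3,1), (3,0)]
arrival = 35

  0. router=(0,1) cycle=19 (inject)
  1. router=(1,1) cycle=23 dir=E
  2. router=(2,1) cycle=27 dir=E
  3. router=(3,1) cycle=31 dir=E
  4. router=(3,0) cycle=35 dir=S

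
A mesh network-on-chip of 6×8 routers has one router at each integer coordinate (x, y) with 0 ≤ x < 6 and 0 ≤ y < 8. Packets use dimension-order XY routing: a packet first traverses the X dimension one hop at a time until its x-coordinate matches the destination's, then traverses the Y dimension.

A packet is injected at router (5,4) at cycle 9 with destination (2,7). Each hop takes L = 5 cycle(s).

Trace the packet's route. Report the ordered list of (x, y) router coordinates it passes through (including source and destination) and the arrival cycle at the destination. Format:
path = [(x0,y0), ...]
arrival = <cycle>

path = [(5,4), (4,4), (3,4), (2,4), (2,5), (2,6), (2,7)]
arrival = 39

#0 — 5,4 | c9
#1 — 4,4 | c14 | W
#2 — 3,4 | c19 | W
#3 — 2,4 | c24 | W
#4 — 2,5 | c29 | N
#5 — 2,6 | c34 | N
#6 — 2,7 | c39 | N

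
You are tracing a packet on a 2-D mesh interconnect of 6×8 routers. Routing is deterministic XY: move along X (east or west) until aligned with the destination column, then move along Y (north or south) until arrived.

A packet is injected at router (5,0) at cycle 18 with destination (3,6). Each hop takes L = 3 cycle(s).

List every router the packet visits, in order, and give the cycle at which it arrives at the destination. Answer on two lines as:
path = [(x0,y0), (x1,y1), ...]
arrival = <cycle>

hop 0: (5,0) @ cyc 18
hop 1: (4,0) @ cyc 21  [W]
hop 2: (3,0) @ cyc 24  [W]
hop 3: (3,1) @ cyc 27  [N]
hop 4: (3,2) @ cyc 30  [N]
hop 5: (3,3) @ cyc 33  [N]
hop 6: (3,4) @ cyc 36  [N]
hop 7: (3,5) @ cyc 39  [N]
hop 8: (3,6) @ cyc 42  [N]

path = [(5,0), (4,0), (3,0), (3,1), (3,2), (3,3), (3,4), (3,5), (3,6)]
arrival = 42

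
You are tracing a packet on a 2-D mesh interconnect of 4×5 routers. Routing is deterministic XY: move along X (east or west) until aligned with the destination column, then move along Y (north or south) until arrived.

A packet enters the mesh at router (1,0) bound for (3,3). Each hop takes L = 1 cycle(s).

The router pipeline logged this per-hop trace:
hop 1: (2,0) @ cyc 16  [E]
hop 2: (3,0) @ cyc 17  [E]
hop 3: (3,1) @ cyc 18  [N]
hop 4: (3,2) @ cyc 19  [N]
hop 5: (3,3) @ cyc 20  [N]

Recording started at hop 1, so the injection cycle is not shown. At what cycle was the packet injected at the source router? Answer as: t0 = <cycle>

cyc[1] = 16 and cyc[k] = t0 + k·L for every k.
Subtract one hop: t0 = 16 − 1 = 15.

t0 = 15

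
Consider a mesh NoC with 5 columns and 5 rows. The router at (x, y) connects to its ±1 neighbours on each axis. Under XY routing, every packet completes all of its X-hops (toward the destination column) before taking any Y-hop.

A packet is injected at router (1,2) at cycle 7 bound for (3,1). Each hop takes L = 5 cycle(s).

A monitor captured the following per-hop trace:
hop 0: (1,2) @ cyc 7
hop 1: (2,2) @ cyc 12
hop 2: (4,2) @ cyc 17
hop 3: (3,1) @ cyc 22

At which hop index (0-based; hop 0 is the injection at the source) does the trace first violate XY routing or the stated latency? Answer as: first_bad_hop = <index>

first_bad_hop = 2

hop 1: step (+1,+0), +5 cyc — ok
hop 2: step (+2,+0), +5 cyc — BAD: non-unit step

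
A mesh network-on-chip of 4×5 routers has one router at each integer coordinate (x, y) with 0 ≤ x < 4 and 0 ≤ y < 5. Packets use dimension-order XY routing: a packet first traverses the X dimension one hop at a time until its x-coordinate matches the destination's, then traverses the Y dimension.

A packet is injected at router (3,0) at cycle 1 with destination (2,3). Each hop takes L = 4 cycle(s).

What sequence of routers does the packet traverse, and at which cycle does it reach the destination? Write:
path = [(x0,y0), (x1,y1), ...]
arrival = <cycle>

t=1: at (3,0)
t=5: at (2,0) after W
t=9: at (2,1) after N
t=13: at (2,2) after N
t=17: at (2,3) after N

path = [(3,0), (2,0), (2,1), (2,2), (2,3)]
arrival = 17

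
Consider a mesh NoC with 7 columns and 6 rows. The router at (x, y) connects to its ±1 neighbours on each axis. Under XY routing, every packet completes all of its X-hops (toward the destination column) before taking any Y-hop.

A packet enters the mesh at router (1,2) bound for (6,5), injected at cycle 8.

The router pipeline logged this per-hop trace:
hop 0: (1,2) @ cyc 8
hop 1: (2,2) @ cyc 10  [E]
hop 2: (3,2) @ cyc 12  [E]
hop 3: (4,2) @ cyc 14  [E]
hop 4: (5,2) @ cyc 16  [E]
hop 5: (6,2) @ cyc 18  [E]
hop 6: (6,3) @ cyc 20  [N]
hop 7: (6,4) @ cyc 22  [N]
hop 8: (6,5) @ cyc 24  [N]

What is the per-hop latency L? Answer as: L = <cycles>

Between hops 0 and 1 the cycle counter advances 10 − 8 = 2.
That increment is L by definition: L = 2.

L = 2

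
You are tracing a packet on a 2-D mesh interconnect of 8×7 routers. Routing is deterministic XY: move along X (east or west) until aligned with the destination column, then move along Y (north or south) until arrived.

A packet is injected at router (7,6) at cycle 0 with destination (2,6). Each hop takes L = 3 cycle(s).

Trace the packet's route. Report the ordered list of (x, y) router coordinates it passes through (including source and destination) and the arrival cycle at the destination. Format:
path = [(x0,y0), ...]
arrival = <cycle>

[0] x=7 y=6 t=0
[1] x=6 y=6 t=3 →W
[2] x=5 y=6 t=6 →W
[3] x=4 y=6 t=9 →W
[4] x=3 y=6 t=12 →W
[5] x=2 y=6 t=15 →W

path = [(7,6), (6,6), (5,6), (4,6), (3,6), (2,6)]
arrival = 15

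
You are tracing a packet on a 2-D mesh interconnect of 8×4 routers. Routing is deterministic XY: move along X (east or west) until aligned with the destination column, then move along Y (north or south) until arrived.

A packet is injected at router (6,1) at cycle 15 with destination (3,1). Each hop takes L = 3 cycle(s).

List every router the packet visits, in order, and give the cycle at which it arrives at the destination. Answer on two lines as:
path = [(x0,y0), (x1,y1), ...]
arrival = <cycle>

path = [(6,1), (5,1), (4,1), (3,1)]
arrival = 24

[0] x=6 y=1 t=15
[1] x=5 y=1 t=18 →W
[2] x=4 y=1 t=21 →W
[3] x=3 y=1 t=24 →W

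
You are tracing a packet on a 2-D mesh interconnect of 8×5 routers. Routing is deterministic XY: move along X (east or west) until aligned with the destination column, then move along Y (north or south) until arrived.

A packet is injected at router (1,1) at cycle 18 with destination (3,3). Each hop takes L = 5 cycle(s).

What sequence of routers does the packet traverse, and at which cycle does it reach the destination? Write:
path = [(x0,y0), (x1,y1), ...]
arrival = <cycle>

t=18: at (1,1)
t=23: at (2,1) after E
t=28: at (3,1) after E
t=33: at (3,2) after N
t=38: at (3,3) after N

path = [(1,1), (2,1), (3,1), (3,2), (3,3)]
arrival = 38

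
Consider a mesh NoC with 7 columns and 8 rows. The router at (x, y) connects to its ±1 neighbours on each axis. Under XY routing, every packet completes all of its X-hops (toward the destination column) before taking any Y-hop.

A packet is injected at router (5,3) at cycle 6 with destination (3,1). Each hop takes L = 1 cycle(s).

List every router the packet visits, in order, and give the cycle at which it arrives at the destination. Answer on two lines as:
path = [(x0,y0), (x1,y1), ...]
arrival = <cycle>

  0. router=(5,3) cycle=6 (inject)
  1. router=(4,3) cycle=7 dir=W
  2. router=(3,3) cycle=8 dir=W
  3. router=(3,2) cycle=9 dir=S
  4. router=(3,1) cycle=10 dir=S

path = [(5,3), (4,3), (3,3), (3,2), (3,1)]
arrival = 10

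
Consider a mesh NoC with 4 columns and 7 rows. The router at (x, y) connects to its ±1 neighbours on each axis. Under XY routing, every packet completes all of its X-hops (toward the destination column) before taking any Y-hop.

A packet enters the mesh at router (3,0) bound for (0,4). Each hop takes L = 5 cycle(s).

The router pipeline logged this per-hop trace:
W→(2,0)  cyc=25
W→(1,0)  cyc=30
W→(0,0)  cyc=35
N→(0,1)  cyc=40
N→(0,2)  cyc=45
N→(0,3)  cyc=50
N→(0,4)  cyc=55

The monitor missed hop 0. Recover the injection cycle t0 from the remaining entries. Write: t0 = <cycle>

t0 = 20

At hop 1 the cycle is 25; in general cyc_k = t0 + kL.
Subtract one hop: t0 = 25 − 5 = 20.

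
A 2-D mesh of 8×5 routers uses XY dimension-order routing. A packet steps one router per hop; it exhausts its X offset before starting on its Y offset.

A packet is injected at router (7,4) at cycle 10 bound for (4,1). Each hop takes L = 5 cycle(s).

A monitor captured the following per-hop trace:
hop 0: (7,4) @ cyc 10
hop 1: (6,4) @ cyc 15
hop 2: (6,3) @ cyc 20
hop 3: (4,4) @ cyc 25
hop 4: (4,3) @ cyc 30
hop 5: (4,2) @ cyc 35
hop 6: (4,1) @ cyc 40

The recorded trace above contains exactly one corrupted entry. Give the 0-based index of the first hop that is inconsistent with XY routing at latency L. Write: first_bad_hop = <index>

first_bad_hop = 2

  1: Δx=-1 Δy=+0 Δt=5 [ok]
  2: Δx=+0 Δy=-1 Δt=5 [BAD: Y-move but x=6≠4]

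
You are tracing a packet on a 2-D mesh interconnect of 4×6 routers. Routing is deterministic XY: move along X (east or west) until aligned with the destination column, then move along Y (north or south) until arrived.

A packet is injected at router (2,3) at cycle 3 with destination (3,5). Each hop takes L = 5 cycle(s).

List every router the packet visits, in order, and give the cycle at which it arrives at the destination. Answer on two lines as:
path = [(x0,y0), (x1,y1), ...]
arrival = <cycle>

src (2,3)  cyc=3
E→(3,3)  cyc=8
N→(3,4)  cyc=13
N→(3,5)  cyc=18

path = [(2,3), (3,3), (3,4), (3,5)]
arrival = 18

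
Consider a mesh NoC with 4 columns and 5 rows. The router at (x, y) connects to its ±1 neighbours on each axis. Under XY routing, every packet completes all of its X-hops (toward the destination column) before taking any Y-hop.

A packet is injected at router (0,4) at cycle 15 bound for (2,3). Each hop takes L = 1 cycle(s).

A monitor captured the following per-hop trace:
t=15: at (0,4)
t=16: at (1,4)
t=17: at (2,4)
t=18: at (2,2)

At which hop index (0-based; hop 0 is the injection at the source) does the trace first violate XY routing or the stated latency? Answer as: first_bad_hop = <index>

first_bad_hop = 3

[1] (+1,+0) / 1c ⇒ ok
[2] (+1,+0) / 1c ⇒ ok
[3] (+0,-2) / 1c ⇒ BAD: non-unit step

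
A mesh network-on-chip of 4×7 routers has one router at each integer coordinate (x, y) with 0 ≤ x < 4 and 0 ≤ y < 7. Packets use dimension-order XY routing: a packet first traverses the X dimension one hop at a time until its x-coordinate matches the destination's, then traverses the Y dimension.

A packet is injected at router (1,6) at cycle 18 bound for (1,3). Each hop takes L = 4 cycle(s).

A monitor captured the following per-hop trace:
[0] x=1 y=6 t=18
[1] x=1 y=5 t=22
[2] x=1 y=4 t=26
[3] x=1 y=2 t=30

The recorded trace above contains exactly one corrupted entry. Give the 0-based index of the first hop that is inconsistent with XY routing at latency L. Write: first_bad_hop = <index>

first_bad_hop = 3

hop 1: step (+0,-1), +4 cyc — ok
hop 2: step (+0,-1), +4 cyc — ok
hop 3: step (+0,-2), +4 cyc — BAD: non-unit step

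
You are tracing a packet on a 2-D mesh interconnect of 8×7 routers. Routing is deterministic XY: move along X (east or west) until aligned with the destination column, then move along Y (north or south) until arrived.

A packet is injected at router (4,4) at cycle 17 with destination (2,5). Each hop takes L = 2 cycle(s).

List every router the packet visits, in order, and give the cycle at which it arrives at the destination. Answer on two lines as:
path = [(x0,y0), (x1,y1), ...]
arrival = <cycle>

#0 — 4,4 | c17
#1 — 3,4 | c19 | W
#2 — 2,4 | c21 | W
#3 — 2,5 | c23 | N

path = [(4,4), (3,4), (2,4), (2,5)]
arrival = 23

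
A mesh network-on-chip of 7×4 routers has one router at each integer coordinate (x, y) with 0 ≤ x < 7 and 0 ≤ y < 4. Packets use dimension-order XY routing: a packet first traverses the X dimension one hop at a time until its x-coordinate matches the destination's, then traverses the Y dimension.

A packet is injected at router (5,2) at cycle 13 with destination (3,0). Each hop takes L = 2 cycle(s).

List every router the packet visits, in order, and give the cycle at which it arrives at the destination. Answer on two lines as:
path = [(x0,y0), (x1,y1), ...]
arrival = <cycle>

hop 0: (5,2) @ cyc 13
hop 1: (4,2) @ cyc 15  [W]
hop 2: (3,2) @ cyc 17  [W]
hop 3: (3,1) @ cyc 19  [S]
hop 4: (3,0) @ cyc 21  [S]

path = [(5,2), (4,2), (3,2), (3,1), (3,0)]
arrival = 21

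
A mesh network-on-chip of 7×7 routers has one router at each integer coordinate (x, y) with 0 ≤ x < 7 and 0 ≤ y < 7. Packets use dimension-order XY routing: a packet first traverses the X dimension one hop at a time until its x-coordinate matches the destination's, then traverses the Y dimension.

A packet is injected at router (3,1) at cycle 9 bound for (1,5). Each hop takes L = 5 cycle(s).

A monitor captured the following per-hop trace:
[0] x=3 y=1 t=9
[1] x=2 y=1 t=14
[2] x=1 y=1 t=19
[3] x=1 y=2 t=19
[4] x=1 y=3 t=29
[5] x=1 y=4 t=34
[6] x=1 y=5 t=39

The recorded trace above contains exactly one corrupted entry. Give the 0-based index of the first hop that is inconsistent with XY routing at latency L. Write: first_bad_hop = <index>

first_bad_hop = 3

check 1→ d=(-1,0) cyc+5: ok
check 2→ d=(-1,0) cyc+5: ok
check 3→ d=(0,1) cyc+0: BAD: Δcyc=0≠L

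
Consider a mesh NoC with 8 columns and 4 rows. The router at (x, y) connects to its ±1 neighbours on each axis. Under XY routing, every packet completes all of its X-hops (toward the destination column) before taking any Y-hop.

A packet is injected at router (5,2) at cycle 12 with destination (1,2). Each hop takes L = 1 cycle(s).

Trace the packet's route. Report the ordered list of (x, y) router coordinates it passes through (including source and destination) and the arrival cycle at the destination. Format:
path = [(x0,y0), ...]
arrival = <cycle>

path = [(5,2), (4,2), (3,2), (2,2), (1,2)]
arrival = 16

t=12: at (5,2)
t=13: at (4,2) after W
t=14: at (3,2) after W
t=15: at (2,2) after W
t=16: at (1,2) after W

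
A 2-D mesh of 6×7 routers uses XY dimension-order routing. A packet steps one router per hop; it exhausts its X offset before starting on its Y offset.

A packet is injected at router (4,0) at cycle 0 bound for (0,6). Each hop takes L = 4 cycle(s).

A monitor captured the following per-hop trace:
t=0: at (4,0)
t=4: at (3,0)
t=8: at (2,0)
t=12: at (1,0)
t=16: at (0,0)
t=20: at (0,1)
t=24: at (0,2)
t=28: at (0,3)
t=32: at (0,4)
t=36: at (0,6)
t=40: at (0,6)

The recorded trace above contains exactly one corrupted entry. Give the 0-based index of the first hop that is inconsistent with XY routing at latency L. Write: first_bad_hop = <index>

first_bad_hop = 9

hop 1: step (-1,+0), +4 cyc — ok
hop 2: step (-1,+0), +4 cyc — ok
hop 3: step (-1,+0), +4 cyc — ok
hop 4: step (-1,+0), +4 cyc — ok
hop 5: step (+0,+1), +4 cyc — ok
hop 6: step (+0,+1), +4 cyc — ok
hop 7: step (+0,+1), +4 cyc — ok
hop 8: step (+0,+1), +4 cyc — ok
hop 9: step (+0,+2), +4 cyc — BAD: non-unit step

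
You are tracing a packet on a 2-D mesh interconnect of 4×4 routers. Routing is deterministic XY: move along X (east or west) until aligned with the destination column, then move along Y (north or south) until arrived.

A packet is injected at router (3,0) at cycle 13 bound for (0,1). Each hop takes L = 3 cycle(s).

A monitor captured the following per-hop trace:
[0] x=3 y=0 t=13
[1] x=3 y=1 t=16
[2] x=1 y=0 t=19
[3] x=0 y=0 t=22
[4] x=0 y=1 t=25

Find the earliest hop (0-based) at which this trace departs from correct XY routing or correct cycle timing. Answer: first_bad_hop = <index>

  1: Δx=+0 Δy=+1 Δt=3 [BAD: Y-move but x=3≠0]

first_bad_hop = 1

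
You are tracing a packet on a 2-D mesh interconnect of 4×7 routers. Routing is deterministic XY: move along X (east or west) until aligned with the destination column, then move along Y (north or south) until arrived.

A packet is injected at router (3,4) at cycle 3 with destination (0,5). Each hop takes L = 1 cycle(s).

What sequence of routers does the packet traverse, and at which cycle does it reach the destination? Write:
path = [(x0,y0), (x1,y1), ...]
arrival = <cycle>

path = [(3,4), (2,4), (1,4), (0,4), (0,5)]
arrival = 7

src (3,4)  cyc=3
W→(2,4)  cyc=4
W→(1,4)  cyc=5
W→(0,4)  cyc=6
N→(0,5)  cyc=7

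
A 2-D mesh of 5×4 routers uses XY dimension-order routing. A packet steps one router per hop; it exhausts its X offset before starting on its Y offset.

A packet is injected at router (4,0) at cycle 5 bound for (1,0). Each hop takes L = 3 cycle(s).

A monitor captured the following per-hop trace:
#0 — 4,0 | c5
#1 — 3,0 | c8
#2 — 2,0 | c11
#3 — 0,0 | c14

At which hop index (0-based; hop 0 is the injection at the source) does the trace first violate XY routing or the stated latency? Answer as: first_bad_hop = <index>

hop 1: step (-1,+0), +3 cyc — ok
hop 2: step (-1,+0), +3 cyc — ok
hop 3: step (-2,+0), +3 cyc — BAD: non-unit step

first_bad_hop = 3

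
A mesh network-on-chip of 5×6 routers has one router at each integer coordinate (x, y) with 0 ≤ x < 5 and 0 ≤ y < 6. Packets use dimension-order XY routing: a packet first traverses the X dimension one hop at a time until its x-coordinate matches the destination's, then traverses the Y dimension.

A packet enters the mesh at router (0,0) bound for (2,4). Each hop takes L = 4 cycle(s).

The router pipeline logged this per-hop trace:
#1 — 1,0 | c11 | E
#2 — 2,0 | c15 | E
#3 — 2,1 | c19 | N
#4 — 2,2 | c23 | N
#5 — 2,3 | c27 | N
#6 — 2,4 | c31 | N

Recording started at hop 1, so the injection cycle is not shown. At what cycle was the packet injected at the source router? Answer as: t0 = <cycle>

t0 = 7

cyc[1] = 11 and cyc[k] = t0 + k·L for every k.
So t0 = 11 − 1·4 = 7.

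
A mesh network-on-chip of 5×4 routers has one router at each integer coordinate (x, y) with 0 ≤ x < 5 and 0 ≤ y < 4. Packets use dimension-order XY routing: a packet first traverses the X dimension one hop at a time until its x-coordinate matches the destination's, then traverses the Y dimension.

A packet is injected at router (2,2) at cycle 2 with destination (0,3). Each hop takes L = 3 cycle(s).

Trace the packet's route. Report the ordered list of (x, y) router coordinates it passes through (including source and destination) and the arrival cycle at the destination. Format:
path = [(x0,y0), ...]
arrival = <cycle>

#0 — 2,2 | c2
#1 — 1,2 | c5 | W
#2 — 0,2 | c8 | W
#3 — 0,3 | c11 | N

path = [(2,2), (1,2), (0,2), (0,3)]
arrival = 11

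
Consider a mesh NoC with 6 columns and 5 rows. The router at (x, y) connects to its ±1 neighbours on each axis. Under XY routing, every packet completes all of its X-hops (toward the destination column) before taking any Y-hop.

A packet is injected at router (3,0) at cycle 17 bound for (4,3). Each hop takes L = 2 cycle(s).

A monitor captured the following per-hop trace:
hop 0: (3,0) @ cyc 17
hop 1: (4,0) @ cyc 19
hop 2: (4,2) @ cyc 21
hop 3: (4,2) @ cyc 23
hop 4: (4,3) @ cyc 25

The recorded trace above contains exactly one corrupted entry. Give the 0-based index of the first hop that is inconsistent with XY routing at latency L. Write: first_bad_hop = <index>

[1] (+1,+0) / 2c ⇒ ok
[2] (+0,+2) / 2c ⇒ BAD: non-unit step

first_bad_hop = 2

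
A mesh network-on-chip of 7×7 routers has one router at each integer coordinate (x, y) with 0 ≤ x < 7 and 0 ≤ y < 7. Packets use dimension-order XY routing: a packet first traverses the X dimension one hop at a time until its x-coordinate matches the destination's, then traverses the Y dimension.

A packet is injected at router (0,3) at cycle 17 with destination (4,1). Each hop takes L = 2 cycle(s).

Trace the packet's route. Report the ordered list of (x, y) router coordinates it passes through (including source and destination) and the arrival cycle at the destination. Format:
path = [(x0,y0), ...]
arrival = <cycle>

t=17: at (0,3)
t=19: at (1,3) after E
t=21: at (2,3) after E
t=23: at (3,3) after E
t=25: at (4,3) after E
t=27: at (4,2) after S
t=29: at (4,1) after S

path = [(0,3), (1,3), (2,3), (3,3), (4,3), (4,2), (4,1)]
arrival = 29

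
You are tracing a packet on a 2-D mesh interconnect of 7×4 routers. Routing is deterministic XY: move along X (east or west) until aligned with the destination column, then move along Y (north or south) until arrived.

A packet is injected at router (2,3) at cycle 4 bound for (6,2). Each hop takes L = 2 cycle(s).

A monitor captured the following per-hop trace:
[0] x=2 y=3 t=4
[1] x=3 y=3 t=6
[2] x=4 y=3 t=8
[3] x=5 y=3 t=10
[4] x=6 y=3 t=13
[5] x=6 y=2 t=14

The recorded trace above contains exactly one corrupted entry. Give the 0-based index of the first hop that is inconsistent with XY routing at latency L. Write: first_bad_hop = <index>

check 1→ d=(1,0) cyc+2: ok
check 2→ d=(1,0) cyc+2: ok
check 3→ d=(1,0) cyc+2: ok
check 4→ d=(1,0) cyc+3: BAD: Δcyc=3≠L

first_bad_hop = 4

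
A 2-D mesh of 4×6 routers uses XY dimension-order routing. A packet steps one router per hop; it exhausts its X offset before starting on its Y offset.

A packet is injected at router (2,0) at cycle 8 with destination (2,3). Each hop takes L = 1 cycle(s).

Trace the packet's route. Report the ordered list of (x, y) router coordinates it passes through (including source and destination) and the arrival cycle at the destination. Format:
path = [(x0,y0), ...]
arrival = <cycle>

path = [(2,0), (2,1), (2,2), (2,3)]
arrival = 11

t=8: at (2,0)
t=9: at (2,1) after N
t=10: at (2,2) after N
t=11: at (2,3) after N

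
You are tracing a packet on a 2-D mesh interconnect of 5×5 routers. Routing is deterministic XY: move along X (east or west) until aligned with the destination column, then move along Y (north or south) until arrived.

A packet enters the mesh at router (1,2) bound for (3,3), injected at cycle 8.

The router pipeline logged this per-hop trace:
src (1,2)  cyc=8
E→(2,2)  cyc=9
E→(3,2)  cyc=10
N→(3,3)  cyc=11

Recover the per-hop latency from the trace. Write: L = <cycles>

L = 1

Δcyc across hop 0→1: 9 − 8 = 1.
Per-hop latency L = Δcyc = 1.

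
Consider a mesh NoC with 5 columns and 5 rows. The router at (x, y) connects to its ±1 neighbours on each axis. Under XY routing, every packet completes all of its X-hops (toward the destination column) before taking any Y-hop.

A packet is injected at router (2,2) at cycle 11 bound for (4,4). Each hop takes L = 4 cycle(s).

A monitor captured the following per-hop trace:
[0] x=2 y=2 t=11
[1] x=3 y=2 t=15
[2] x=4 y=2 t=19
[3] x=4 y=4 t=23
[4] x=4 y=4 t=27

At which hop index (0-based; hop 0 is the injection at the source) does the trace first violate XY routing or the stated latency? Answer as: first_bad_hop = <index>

first_bad_hop = 3

  1: Δx=+1 Δy=+0 Δt=4 [ok]
  2: Δx=+1 Δy=+0 Δt=4 [ok]
  3: Δx=+0 Δy=+2 Δt=4 [BAD: non-unit step]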